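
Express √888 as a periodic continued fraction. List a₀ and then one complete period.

[29; 1, 3, 1, 58]

a₀ = ⌊√888⌋ = 29.
With m₀=0, d₀=1 and mₖ₊₁ = dₖaₖ − mₖ, dₖ₊₁ = (n − mₖ₊₁²)/dₖ, aₖ₊₁ = ⌊(a₀+mₖ₊₁)/dₖ₊₁⌋:
  k=1: m=29, d=47, a=1
  k=2: m=18, d=12, a=3
  k=3: m=18, d=47, a=1
  k=4: m=29, d=1, a=58
d=1 and a=2a₀=58 at k=4, so the next step gives (m, d) = (29, 47) again — its k=1 value — and the period has length 4.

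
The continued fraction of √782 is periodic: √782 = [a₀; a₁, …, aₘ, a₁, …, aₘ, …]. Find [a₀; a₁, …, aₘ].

a₀ = ⌊√782⌋ = 27.
With m₀=0, d₀=1 and mₖ₊₁ = dₖaₖ − mₖ, dₖ₊₁ = (n − mₖ₊₁²)/dₖ, aₖ₊₁ = ⌊(a₀+mₖ₊₁)/dₖ₊₁⌋:
  k=1: m=27, d=53, a=1
  k=2: m=26, d=2, a=26
  k=3: m=26, d=53, a=1
  k=4: m=27, d=1, a=54
d=1 and a=2a₀=54 at k=4, so the next step gives (m, d) = (27, 53) again — its k=1 value — and the period has length 4.

[27; 1, 26, 1, 54]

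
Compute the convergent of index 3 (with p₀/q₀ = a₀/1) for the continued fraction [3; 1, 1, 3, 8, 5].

Using pₖ = aₖpₖ₋₁ + pₖ₋₂, qₖ = aₖqₖ₋₁ + qₖ₋₂ (with p₋₁=1, p₋₂=0, q₋₁=0, q₋₂=1):
  k=0: a=3, p=3, q=1
  k=1: a=1, p=4, q=1
  k=2: a=1, p=7, q=2
  k=3: a=3, p=25, q=7

25/7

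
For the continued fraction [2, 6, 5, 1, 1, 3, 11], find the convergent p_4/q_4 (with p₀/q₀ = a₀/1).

Using pₖ = aₖpₖ₋₁ + pₖ₋₂, qₖ = aₖqₖ₋₁ + qₖ₋₂ (with p₋₁=1, p₋₂=0, q₋₁=0, q₋₂=1):
  k=0: a=2, p=2, q=1
  k=1: a=6, p=13, q=6
  k=2: a=5, p=67, q=31
  k=3: a=1, p=80, q=37
  k=4: a=1, p=147, q=68

147/68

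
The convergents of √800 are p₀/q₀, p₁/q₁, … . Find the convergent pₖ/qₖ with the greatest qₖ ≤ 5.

√800 = [28; 3, 1, 1, 13, 1, 1, 3, 56, …] (period length 8).
Convergents:
  p_0/q_0 = 28/1
  p_1/q_1 = 85/3
  p_2/q_2 = 113/4
  p_3/q_3 = 198/7
q_2 = 4 ≤ 5 < 7 = q_3, so the answer is 113/4.

113/4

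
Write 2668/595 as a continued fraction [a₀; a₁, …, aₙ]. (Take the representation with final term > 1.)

[4; 2, 15, 6, 3]

2668 = 4*595 + 288
595 = 2*288 + 19
288 = 15*19 + 3
19 = 6*3 + 1
3 = 3*1 + 0  (stop)
So 2668/595 = [4; 2, 15, 6, 3].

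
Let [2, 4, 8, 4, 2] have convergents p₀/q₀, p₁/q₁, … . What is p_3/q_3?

305/136

Using pₖ = aₖpₖ₋₁ + pₖ₋₂, qₖ = aₖqₖ₋₁ + qₖ₋₂ (with p₋₁=1, p₋₂=0, q₋₁=0, q₋₂=1):
  k=0: a=2, p=2, q=1
  k=1: a=4, p=9, q=4
  k=2: a=8, p=74, q=33
  k=3: a=4, p=305, q=136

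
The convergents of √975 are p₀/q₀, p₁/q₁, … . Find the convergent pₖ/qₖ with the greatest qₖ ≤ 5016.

√975 = [31; 4, 2, 4, 62, …] (period length 4).
Convergents:
  p_0/q_0 = 31/1
  p_1/q_1 = 125/4
  p_2/q_2 = 281/9
  p_3/q_3 = 1249/40
  p_4/q_4 = 77719/2489
  p_5/q_5 = 312125/9996
q_4 = 2489 ≤ 5016 < 9996 = q_5, so the answer is 77719/2489.

77719/2489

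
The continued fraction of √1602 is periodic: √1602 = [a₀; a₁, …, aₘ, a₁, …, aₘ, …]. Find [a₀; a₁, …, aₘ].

a₀ = ⌊√1602⌋ = 40.

[40; 40, 80]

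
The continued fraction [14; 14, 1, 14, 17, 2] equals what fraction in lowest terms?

110707/7870

Fold from the inside: start with 2/1.
  17 + 1/2 = 35/2
  14 + 2/35 = 492/35
  1 + 35/492 = 527/492
  14 + 492/527 = 7870/527
  14 + 527/7870 = 110707/7870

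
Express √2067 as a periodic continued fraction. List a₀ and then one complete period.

[45; 2, 6, 2, 90]

a₀ = ⌊√2067⌋ = 45.
With m₀=0, d₀=1 and mₖ₊₁ = dₖaₖ − mₖ, dₖ₊₁ = (n − mₖ₊₁²)/dₖ, aₖ₊₁ = ⌊(a₀+mₖ₊₁)/dₖ₊₁⌋:
  k=1: m=45, d=42, a=2
  k=2: m=39, d=13, a=6
  k=3: m=39, d=42, a=2
  k=4: m=45, d=1, a=90
d=1 and a=2a₀=90 at k=4, so the next step gives (m, d) = (45, 42) again — its k=1 value — and the period has length 4.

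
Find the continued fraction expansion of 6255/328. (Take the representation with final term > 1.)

[19; 14, 3, 1, 5]

6255 = 19*328 + 23
328 = 14*23 + 6
23 = 3*6 + 5
6 = 1*5 + 1
5 = 5*1 + 0  (stop)
So 6255/328 = [19; 14, 3, 1, 5].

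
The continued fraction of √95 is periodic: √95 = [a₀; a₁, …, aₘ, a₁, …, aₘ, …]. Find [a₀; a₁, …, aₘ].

[9; 1, 2, 1, 18]

a₀ = ⌊√95⌋ = 9.
With m₀=0, d₀=1 and mₖ₊₁ = dₖaₖ − mₖ, dₖ₊₁ = (n − mₖ₊₁²)/dₖ, aₖ₊₁ = ⌊(a₀+mₖ₊₁)/dₖ₊₁⌋:
  k=1: m=9, d=14, a=1
  k=2: m=5, d=5, a=2
  k=3: m=5, d=14, a=1
  k=4: m=9, d=1, a=18
d=1 and a=2a₀=18 at k=4, so the next step gives (m, d) = (9, 14) again — its k=1 value — and the period has length 4.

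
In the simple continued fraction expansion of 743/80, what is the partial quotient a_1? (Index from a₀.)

3

743 = 9·80 + 23   →  a_0 = 9
80 = 3·23 + 11   →  a_1 = 3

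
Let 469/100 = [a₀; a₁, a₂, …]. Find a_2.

2

469 = 4·100 + 69   →  a_0 = 4
100 = 1·69 + 31   →  a_1 = 1
69 = 2·31 + 7   →  a_2 = 2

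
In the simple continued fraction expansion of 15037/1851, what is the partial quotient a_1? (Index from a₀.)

8

15037 = 8·1851 + 229   →  a_0 = 8
1851 = 8·229 + 19   →  a_1 = 8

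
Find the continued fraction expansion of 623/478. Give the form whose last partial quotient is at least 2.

623 = 1×478 + 145
478 = 3×145 + 43
145 = 3×43 + 16
43 = 2×16 + 11
16 = 1×11 + 5
11 = 2×5 + 1
5 = 5×1 + 0  (stop)
So 623/478 = [1; 3, 3, 2, 1, 2, 5].

[1; 3, 3, 2, 1, 2, 5]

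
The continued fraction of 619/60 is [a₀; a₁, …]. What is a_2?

619 = 10·60 + 19   →  a_0 = 10
60 = 3·19 + 3   →  a_1 = 3
19 = 6·3 + 1   →  a_2 = 6

6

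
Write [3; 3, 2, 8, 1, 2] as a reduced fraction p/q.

628/191

Fold from the inside: start with 2/1.
  1 + 1/2 = 3/2
  8 + 2/3 = 26/3
  2 + 3/26 = 55/26
  3 + 26/55 = 191/55
  3 + 55/191 = 628/191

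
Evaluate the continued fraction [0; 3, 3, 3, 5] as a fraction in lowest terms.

53/175

Using pₖ = aₖpₖ₋₁ + pₖ₋₂ and qₖ = aₖqₖ₋₁ + qₖ₋₂:
  k=0: a=0, p=0, q=1
  k=1: a=3, p=1, q=3
  k=2: a=3, p=3, q=10
  k=3: a=3, p=10, q=33
  k=4: a=5, p=53, q=175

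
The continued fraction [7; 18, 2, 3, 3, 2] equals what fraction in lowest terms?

6892/977

Using pₖ = aₖpₖ₋₁ + pₖ₋₂ and qₖ = aₖqₖ₋₁ + qₖ₋₂:
  k=0: a=7, p=7, q=1
  k=1: a=18, p=127, q=18
  k=2: a=2, p=261, q=37
  k=3: a=3, p=910, q=129
  k=4: a=3, p=2991, q=424
  k=5: a=2, p=6892, q=977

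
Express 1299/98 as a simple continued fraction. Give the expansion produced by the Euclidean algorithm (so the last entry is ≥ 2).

[13; 3, 1, 11, 2]

1299 = 13×98 + 25
98 = 3×25 + 23
25 = 1×23 + 2
23 = 11×2 + 1
2 = 2×1 + 0  (stop)
So 1299/98 = [13; 3, 1, 11, 2].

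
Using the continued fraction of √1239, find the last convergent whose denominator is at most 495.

12355/351

√1239 = [35; 5, 70, …] (period length 2).
Convergents:
  p_0/q_0 = 35/1
  p_1/q_1 = 176/5
  p_2/q_2 = 12355/351
  p_3/q_3 = 61951/1760
q_2 = 351 ≤ 495 < 1760 = q_3, so the answer is 12355/351.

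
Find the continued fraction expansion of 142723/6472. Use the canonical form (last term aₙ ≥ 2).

142723 = 22×6472 + 339
6472 = 19×339 + 31
339 = 10×31 + 29
31 = 1×29 + 2
29 = 14×2 + 1
2 = 2×1 + 0  (stop)
So 142723/6472 = [22; 19, 10, 1, 14, 2].

[22; 19, 10, 1, 14, 2]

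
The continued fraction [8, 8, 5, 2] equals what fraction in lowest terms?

731/90

Using pₖ = aₖpₖ₋₁ + pₖ₋₂ and qₖ = aₖqₖ₋₁ + qₖ₋₂:
  k=0: a=8, p=8, q=1
  k=1: a=8, p=65, q=8
  k=2: a=5, p=333, q=41
  k=3: a=2, p=731, q=90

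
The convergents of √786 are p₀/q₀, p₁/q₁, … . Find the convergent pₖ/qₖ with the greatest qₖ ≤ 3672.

√786 = [28; 28, 56, …] (period length 2).
Convergents:
  p_0/q_0 = 28/1
  p_1/q_1 = 785/28
  p_2/q_2 = 43988/1569
  p_3/q_3 = 1232449/43960
q_2 = 1569 ≤ 3672 < 43960 = q_3, so the answer is 43988/1569.

43988/1569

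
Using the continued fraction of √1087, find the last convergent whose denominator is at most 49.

1088/33

√1087 = [32; 1, 31, 1, 64, …] (period length 4).
Convergents:
  p_0/q_0 = 32/1
  p_1/q_1 = 33/1
  p_2/q_2 = 1055/32
  p_3/q_3 = 1088/33
  p_4/q_4 = 70687/2144
q_3 = 33 ≤ 49 < 2144 = q_4, so the answer is 1088/33.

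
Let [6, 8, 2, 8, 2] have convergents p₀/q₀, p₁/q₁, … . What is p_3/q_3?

Using pₖ = aₖpₖ₋₁ + pₖ₋₂, qₖ = aₖqₖ₋₁ + qₖ₋₂ (with p₋₁=1, p₋₂=0, q₋₁=0, q₋₂=1):
  k=0: a=6, p=6, q=1
  k=1: a=8, p=49, q=8
  k=2: a=2, p=104, q=17
  k=3: a=8, p=881, q=144

881/144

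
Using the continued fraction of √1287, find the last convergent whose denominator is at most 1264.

20628/575

√1287 = [35; 1, 6, 1, 70, …] (period length 4).
Convergents:
  p_0/q_0 = 35/1
  p_1/q_1 = 36/1
  p_2/q_2 = 251/7
  p_3/q_3 = 287/8
  p_4/q_4 = 20341/567
  p_5/q_5 = 20628/575
  p_6/q_6 = 144109/4017
q_5 = 575 ≤ 1264 < 4017 = q_6, so the answer is 20628/575.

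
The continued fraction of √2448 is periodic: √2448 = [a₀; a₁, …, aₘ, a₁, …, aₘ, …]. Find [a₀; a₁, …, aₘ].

a₀ = ⌊√2448⌋ = 49.
With m₀=0, d₀=1 and mₖ₊₁ = dₖaₖ − mₖ, dₖ₊₁ = (n − mₖ₊₁²)/dₖ, aₖ₊₁ = ⌊(a₀+mₖ₊₁)/dₖ₊₁⌋:
  k=1: m=49, d=47, a=2
  k=2: m=45, d=9, a=10
  k=3: m=45, d=47, a=2
  k=4: m=49, d=1, a=98
d=1 and a=2a₀=98 at k=4, so the next step gives (m, d) = (49, 47) again — its k=1 value — and the period has length 4.

[49; 2, 10, 2, 98]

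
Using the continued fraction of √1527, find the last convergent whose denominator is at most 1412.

√1527 = [39; 13, 78, …] (period length 2).
Convergents:
  p_0/q_0 = 39/1
  p_1/q_1 = 508/13
  p_2/q_2 = 39663/1015
  p_3/q_3 = 516127/13208
q_2 = 1015 ≤ 1412 < 13208 = q_3, so the answer is 39663/1015.

39663/1015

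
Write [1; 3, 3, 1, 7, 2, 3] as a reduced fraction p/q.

975/746

Fold from the inside: start with 3/1.
  2 + 1/3 = 7/3
  7 + 3/7 = 52/7
  1 + 7/52 = 59/52
  3 + 52/59 = 229/59
  3 + 59/229 = 746/229
  1 + 229/746 = 975/746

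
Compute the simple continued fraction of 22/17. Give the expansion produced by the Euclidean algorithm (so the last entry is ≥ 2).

22 = 1×17 + 5
17 = 3×5 + 2
5 = 2×2 + 1
2 = 2×1 + 0  (stop)
So 22/17 = [1; 3, 2, 2].

[1; 3, 2, 2]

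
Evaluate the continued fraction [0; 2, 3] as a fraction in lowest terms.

Using pₖ = aₖpₖ₋₁ + pₖ₋₂ and qₖ = aₖqₖ₋₁ + qₖ₋₂:
  k=0: a=0, p=0, q=1
  k=1: a=2, p=1, q=2
  k=2: a=3, p=3, q=7

3/7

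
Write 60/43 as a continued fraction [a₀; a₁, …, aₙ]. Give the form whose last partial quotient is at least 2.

60 = 1×43 + 17
43 = 2×17 + 9
17 = 1×9 + 8
9 = 1×8 + 1
8 = 8×1 + 0  (stop)
So 60/43 = [1; 2, 1, 1, 8].

[1; 2, 1, 1, 8]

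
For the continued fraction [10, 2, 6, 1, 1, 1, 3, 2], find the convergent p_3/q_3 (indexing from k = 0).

157/15

Using pₖ = aₖpₖ₋₁ + pₖ₋₂, qₖ = aₖqₖ₋₁ + qₖ₋₂ (with p₋₁=1, p₋₂=0, q₋₁=0, q₋₂=1):
  k=0: a=10, p=10, q=1
  k=1: a=2, p=21, q=2
  k=2: a=6, p=136, q=13
  k=3: a=1, p=157, q=15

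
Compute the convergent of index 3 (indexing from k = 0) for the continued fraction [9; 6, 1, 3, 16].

Using pₖ = aₖpₖ₋₁ + pₖ₋₂, qₖ = aₖqₖ₋₁ + qₖ₋₂ (with p₋₁=1, p₋₂=0, q₋₁=0, q₋₂=1):
  k=0: a=9, p=9, q=1
  k=1: a=6, p=55, q=6
  k=2: a=1, p=64, q=7
  k=3: a=3, p=247, q=27

247/27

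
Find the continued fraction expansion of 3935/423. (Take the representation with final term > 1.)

[9; 3, 3, 3, 1, 1, 5]

3935 = 9·423 + 128
423 = 3·128 + 39
128 = 3·39 + 11
39 = 3·11 + 6
11 = 1·6 + 5
6 = 1·5 + 1
5 = 5·1 + 0  (stop)
So 3935/423 = [9; 3, 3, 3, 1, 1, 5].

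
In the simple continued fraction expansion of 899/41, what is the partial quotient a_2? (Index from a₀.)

899 = 21·41 + 38   →  a_0 = 21
41 = 1·38 + 3   →  a_1 = 1
38 = 12·3 + 2   →  a_2 = 12

12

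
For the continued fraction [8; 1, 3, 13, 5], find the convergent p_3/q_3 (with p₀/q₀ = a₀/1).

464/53

Using pₖ = aₖpₖ₋₁ + pₖ₋₂, qₖ = aₖqₖ₋₁ + qₖ₋₂ (with p₋₁=1, p₋₂=0, q₋₁=0, q₋₂=1):
  k=0: a=8, p=8, q=1
  k=1: a=1, p=9, q=1
  k=2: a=3, p=35, q=4
  k=3: a=13, p=464, q=53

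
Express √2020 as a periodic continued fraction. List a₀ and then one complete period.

a₀ = ⌊√2020⌋ = 44.
With m₀=0, d₀=1 and mₖ₊₁ = dₖaₖ − mₖ, dₖ₊₁ = (n − mₖ₊₁²)/dₖ, aₖ₊₁ = ⌊(a₀+mₖ₊₁)/dₖ₊₁⌋:
  k=1: m=44, d=84, a=1
  k=2: m=40, d=5, a=16
  k=3: m=40, d=84, a=1
  k=4: m=44, d=1, a=88
d=1 and a=2a₀=88 at k=4, so the next step gives (m, d) = (44, 84) again — its k=1 value — and the period has length 4.

[44; 1, 16, 1, 88]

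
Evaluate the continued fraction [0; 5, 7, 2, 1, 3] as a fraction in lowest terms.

Using pₖ = aₖpₖ₋₁ + pₖ₋₂ and qₖ = aₖqₖ₋₁ + qₖ₋₂:
  k=0: a=0, p=0, q=1
  k=1: a=5, p=1, q=5
  k=2: a=7, p=7, q=36
  k=3: a=2, p=15, q=77
  k=4: a=1, p=22, q=113
  k=5: a=3, p=81, q=416

81/416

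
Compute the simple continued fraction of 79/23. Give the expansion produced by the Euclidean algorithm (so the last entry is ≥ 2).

79 = 3*23 + 10
23 = 2*10 + 3
10 = 3*3 + 1
3 = 3*1 + 0  (stop)
So 79/23 = [3; 2, 3, 3].

[3; 2, 3, 3]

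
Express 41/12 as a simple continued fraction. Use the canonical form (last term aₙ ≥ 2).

41 = 3*12 + 5
12 = 2*5 + 2
5 = 2*2 + 1
2 = 2*1 + 0  (stop)
So 41/12 = [3; 2, 2, 2].

[3; 2, 2, 2]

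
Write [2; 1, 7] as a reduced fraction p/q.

Fold from the inside: start with 7/1.
  1 + 1/7 = 8/7
  2 + 7/8 = 23/8

23/8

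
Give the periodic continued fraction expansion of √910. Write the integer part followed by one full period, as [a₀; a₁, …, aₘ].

a₀ = ⌊√910⌋ = 30.
With m₀=0, d₀=1 and mₖ₊₁ = dₖaₖ − mₖ, dₖ₊₁ = (n − mₖ₊₁²)/dₖ, aₖ₊₁ = ⌊(a₀+mₖ₊₁)/dₖ₊₁⌋:
  k=1: m=30, d=10, a=6
  k=2: m=30, d=1, a=60
d=1 and a=2a₀=60 at k=2, so the next step gives (m, d) = (30, 10) again — its k=1 value — and the period has length 2.

[30; 6, 60]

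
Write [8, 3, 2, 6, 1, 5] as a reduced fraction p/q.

2528/305

Fold from the inside: start with 5/1.
  1 + 1/5 = 6/5
  6 + 5/6 = 41/6
  2 + 6/41 = 88/41
  3 + 41/88 = 305/88
  8 + 88/305 = 2528/305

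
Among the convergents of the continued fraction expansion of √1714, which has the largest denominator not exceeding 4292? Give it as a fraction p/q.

85699/2070

√1714 = [41; 2, 2, 82, …] (period length 3).
Convergents:
  p_0/q_0 = 41/1
  p_1/q_1 = 83/2
  p_2/q_2 = 207/5
  p_3/q_3 = 17057/412
  p_4/q_4 = 34321/829
  p_5/q_5 = 85699/2070
  p_6/q_6 = 7061639/170569
q_5 = 2070 ≤ 4292 < 170569 = q_6, so the answer is 85699/2070.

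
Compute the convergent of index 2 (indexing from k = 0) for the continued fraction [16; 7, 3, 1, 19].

355/22

Using pₖ = aₖpₖ₋₁ + pₖ₋₂, qₖ = aₖqₖ₋₁ + qₖ₋₂ (with p₋₁=1, p₋₂=0, q₋₁=0, q₋₂=1):
  k=0: a=16, p=16, q=1
  k=1: a=7, p=113, q=7
  k=2: a=3, p=355, q=22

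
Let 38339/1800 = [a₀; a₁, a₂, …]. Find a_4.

38339 = 21·1800 + 539   →  a_0 = 21
1800 = 3·539 + 183   →  a_1 = 3
539 = 2·183 + 173   →  a_2 = 2
183 = 1·173 + 10   →  a_3 = 1
173 = 17·10 + 3   →  a_4 = 17

17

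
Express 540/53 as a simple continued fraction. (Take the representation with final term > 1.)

540 = 10×53 + 10
53 = 5×10 + 3
10 = 3×3 + 1
3 = 3×1 + 0  (stop)
So 540/53 = [10; 5, 3, 3].

[10; 5, 3, 3]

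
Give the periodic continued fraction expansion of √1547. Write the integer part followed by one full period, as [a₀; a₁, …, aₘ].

[39; 3, 78]

a₀ = ⌊√1547⌋ = 39.
With m₀=0, d₀=1 and mₖ₊₁ = dₖaₖ − mₖ, dₖ₊₁ = (n − mₖ₊₁²)/dₖ, aₖ₊₁ = ⌊(a₀+mₖ₊₁)/dₖ₊₁⌋:
  k=1: m=39, d=26, a=3
  k=2: m=39, d=1, a=78
d=1 and a=2a₀=78 at k=2, so the next step gives (m, d) = (39, 26) again — its k=1 value — and the period has length 2.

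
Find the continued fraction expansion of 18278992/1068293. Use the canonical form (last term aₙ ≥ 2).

18278992 = 17×1068293 + 118011
1068293 = 9×118011 + 6194
118011 = 19×6194 + 325
6194 = 19×325 + 19
325 = 17×19 + 2
19 = 9×2 + 1
2 = 2×1 + 0  (stop)
So 18278992/1068293 = [17; 9, 19, 19, 17, 9, 2].

[17; 9, 19, 19, 17, 9, 2]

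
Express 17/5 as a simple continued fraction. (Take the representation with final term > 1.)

17 = 3·5 + 2
5 = 2·2 + 1
2 = 2·1 + 0  (stop)
So 17/5 = [3; 2, 2].

[3; 2, 2]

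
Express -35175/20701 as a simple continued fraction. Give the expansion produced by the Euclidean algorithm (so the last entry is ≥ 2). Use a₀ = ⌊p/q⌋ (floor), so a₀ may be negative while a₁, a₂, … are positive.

[-2; 3, 3, 12, 10, 2, 3, 2]

-35175 = -2*20701 + 6227
20701 = 3*6227 + 2020
6227 = 3*2020 + 167
2020 = 12*167 + 16
167 = 10*16 + 7
16 = 2*7 + 2
7 = 3*2 + 1
2 = 2*1 + 0  (stop)
So -35175/20701 = [-2; 3, 3, 12, 10, 2, 3, 2].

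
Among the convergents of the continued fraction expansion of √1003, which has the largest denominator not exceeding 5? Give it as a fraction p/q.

95/3

√1003 = [31; 1, 2, 31, 2, 1, 62, …] (period length 6).
Convergents:
  p_0/q_0 = 31/1
  p_1/q_1 = 32/1
  p_2/q_2 = 95/3
  p_3/q_3 = 2977/94
q_2 = 3 ≤ 5 < 94 = q_3, so the answer is 95/3.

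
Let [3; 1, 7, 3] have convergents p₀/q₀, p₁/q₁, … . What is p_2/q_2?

Using pₖ = aₖpₖ₋₁ + pₖ₋₂, qₖ = aₖqₖ₋₁ + qₖ₋₂ (with p₋₁=1, p₋₂=0, q₋₁=0, q₋₂=1):
  k=0: a=3, p=3, q=1
  k=1: a=1, p=4, q=1
  k=2: a=7, p=31, q=8

31/8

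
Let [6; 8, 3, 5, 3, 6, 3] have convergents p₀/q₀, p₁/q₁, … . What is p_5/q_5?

16384/2677

Using pₖ = aₖpₖ₋₁ + pₖ₋₂, qₖ = aₖqₖ₋₁ + qₖ₋₂ (with p₋₁=1, p₋₂=0, q₋₁=0, q₋₂=1):
  k=0: a=6, p=6, q=1
  k=1: a=8, p=49, q=8
  k=2: a=3, p=153, q=25
  k=3: a=5, p=814, q=133
  k=4: a=3, p=2595, q=424
  k=5: a=6, p=16384, q=2677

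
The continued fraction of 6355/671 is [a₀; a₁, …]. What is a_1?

2

6355 = 9·671 + 316   →  a_0 = 9
671 = 2·316 + 39   →  a_1 = 2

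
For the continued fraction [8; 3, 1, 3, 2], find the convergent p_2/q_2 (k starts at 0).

33/4

Using pₖ = aₖpₖ₋₁ + pₖ₋₂, qₖ = aₖqₖ₋₁ + qₖ₋₂ (with p₋₁=1, p₋₂=0, q₋₁=0, q₋₂=1):
  k=0: a=8, p=8, q=1
  k=1: a=3, p=25, q=3
  k=2: a=1, p=33, q=4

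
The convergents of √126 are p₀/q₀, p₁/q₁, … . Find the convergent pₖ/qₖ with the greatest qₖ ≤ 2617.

√126 = [11; 4, 2, 4, 22, …] (period length 4).
Convergents:
  p_0/q_0 = 11/1
  p_1/q_1 = 45/4
  p_2/q_2 = 101/9
  p_3/q_3 = 449/40
  p_4/q_4 = 9979/889
  p_5/q_5 = 40365/3596
q_4 = 889 ≤ 2617 < 3596 = q_5, so the answer is 9979/889.

9979/889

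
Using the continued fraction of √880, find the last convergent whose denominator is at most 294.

5310/179

√880 = [29; 1, 1, 1, 58, …] (period length 4).
Convergents:
  p_0/q_0 = 29/1
  p_1/q_1 = 30/1
  p_2/q_2 = 59/2
  p_3/q_3 = 89/3
  p_4/q_4 = 5221/176
  p_5/q_5 = 5310/179
  p_6/q_6 = 10531/355
q_5 = 179 ≤ 294 < 355 = q_6, so the answer is 5310/179.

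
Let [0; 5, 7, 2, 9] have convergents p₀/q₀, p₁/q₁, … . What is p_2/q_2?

Using pₖ = aₖpₖ₋₁ + pₖ₋₂, qₖ = aₖqₖ₋₁ + qₖ₋₂ (with p₋₁=1, p₋₂=0, q₋₁=0, q₋₂=1):
  k=0: a=0, p=0, q=1
  k=1: a=5, p=1, q=5
  k=2: a=7, p=7, q=36

7/36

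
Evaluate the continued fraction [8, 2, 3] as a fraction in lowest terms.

Using pₖ = aₖpₖ₋₁ + pₖ₋₂ and qₖ = aₖqₖ₋₁ + qₖ₋₂:
  k=0: a=8, p=8, q=1
  k=1: a=2, p=17, q=2
  k=2: a=3, p=59, q=7

59/7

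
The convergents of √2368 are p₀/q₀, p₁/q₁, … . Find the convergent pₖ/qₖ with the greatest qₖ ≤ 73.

√2368 = [48; 1, 1, 1, 23, 1, 1, 1, 96, …] (period length 8).
Convergents:
  p_0/q_0 = 48/1
  p_1/q_1 = 49/1
  p_2/q_2 = 97/2
  p_3/q_3 = 146/3
  p_4/q_4 = 3455/71
  p_5/q_5 = 3601/74
q_4 = 71 ≤ 73 < 74 = q_5, so the answer is 3455/71.

3455/71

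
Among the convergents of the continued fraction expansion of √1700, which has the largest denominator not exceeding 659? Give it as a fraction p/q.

10885/264

√1700 = [41; 4, 3, 20, 3, 4, 82, …] (period length 6).
Convergents:
  p_0/q_0 = 41/1
  p_1/q_1 = 165/4
  p_2/q_2 = 536/13
  p_3/q_3 = 10885/264
  p_4/q_4 = 33191/805
q_3 = 264 ≤ 659 < 805 = q_4, so the answer is 10885/264.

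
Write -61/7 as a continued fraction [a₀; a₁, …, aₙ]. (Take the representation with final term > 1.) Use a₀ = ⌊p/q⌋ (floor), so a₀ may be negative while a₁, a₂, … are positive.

[-9; 3, 2]

-61 = -9*7 + 2
7 = 3*2 + 1
2 = 2*1 + 0  (stop)
So -61/7 = [-9; 3, 2].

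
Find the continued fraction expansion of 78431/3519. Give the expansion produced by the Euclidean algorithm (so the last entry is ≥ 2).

78431 = 22·3519 + 1013
3519 = 3·1013 + 480
1013 = 2·480 + 53
480 = 9·53 + 3
53 = 17·3 + 2
3 = 1·2 + 1
2 = 2·1 + 0  (stop)
So 78431/3519 = [22; 3, 2, 9, 17, 1, 2].

[22; 3, 2, 9, 17, 1, 2]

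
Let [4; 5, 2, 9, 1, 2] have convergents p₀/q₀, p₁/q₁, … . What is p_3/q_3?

Using pₖ = aₖpₖ₋₁ + pₖ₋₂, qₖ = aₖqₖ₋₁ + qₖ₋₂ (with p₋₁=1, p₋₂=0, q₋₁=0, q₋₂=1):
  k=0: a=4, p=4, q=1
  k=1: a=5, p=21, q=5
  k=2: a=2, p=46, q=11
  k=3: a=9, p=435, q=104

435/104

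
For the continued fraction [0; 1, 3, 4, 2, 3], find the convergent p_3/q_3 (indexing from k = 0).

Using pₖ = aₖpₖ₋₁ + pₖ₋₂, qₖ = aₖqₖ₋₁ + qₖ₋₂ (with p₋₁=1, p₋₂=0, q₋₁=0, q₋₂=1):
  k=0: a=0, p=0, q=1
  k=1: a=1, p=1, q=1
  k=2: a=3, p=3, q=4
  k=3: a=4, p=13, q=17

13/17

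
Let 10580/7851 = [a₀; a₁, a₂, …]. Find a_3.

7

10580 = 1·7851 + 2729   →  a_0 = 1
7851 = 2·2729 + 2393   →  a_1 = 2
2729 = 1·2393 + 336   →  a_2 = 1
2393 = 7·336 + 41   →  a_3 = 7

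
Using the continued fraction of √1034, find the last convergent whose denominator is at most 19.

418/13

√1034 = [32; 6, 2, 2, 2, 6, 64, …] (period length 6).
Convergents:
  p_0/q_0 = 32/1
  p_1/q_1 = 193/6
  p_2/q_2 = 418/13
  p_3/q_3 = 1029/32
q_2 = 13 ≤ 19 < 32 = q_3, so the answer is 418/13.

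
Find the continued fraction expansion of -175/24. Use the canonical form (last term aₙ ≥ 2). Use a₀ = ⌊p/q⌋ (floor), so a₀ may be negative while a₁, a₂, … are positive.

-175 = -8·24 + 17
24 = 1·17 + 7
17 = 2·7 + 3
7 = 2·3 + 1
3 = 3·1 + 0  (stop)
So -175/24 = [-8; 1, 2, 2, 3].

[-8; 1, 2, 2, 3]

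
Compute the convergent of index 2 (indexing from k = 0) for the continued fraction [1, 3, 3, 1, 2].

13/10

Using pₖ = aₖpₖ₋₁ + pₖ₋₂, qₖ = aₖqₖ₋₁ + qₖ₋₂ (with p₋₁=1, p₋₂=0, q₋₁=0, q₋₂=1):
  k=0: a=1, p=1, q=1
  k=1: a=3, p=4, q=3
  k=2: a=3, p=13, q=10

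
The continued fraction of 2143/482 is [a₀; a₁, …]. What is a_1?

2

2143 = 4·482 + 215   →  a_0 = 4
482 = 2·215 + 52   →  a_1 = 2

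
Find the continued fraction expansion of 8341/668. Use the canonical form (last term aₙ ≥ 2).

8341 = 12*668 + 325
668 = 2*325 + 18
325 = 18*18 + 1
18 = 18*1 + 0  (stop)
So 8341/668 = [12; 2, 18, 18].

[12; 2, 18, 18]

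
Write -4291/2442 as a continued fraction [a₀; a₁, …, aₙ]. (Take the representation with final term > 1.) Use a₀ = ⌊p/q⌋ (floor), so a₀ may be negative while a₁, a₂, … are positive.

-4291 = -2·2442 + 593
2442 = 4·593 + 70
593 = 8·70 + 33
70 = 2·33 + 4
33 = 8·4 + 1
4 = 4·1 + 0  (stop)
So -4291/2442 = [-2; 4, 8, 2, 8, 4].

[-2; 4, 8, 2, 8, 4]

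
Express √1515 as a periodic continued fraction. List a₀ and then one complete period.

[38; 1, 11, 1, 76]

a₀ = ⌊√1515⌋ = 38.
With m₀=0, d₀=1 and mₖ₊₁ = dₖaₖ − mₖ, dₖ₊₁ = (n − mₖ₊₁²)/dₖ, aₖ₊₁ = ⌊(a₀+mₖ₊₁)/dₖ₊₁⌋:
  k=1: m=38, d=71, a=1
  k=2: m=33, d=6, a=11
  k=3: m=33, d=71, a=1
  k=4: m=38, d=1, a=76
d=1 and a=2a₀=76 at k=4, so the next step gives (m, d) = (38, 71) again — its k=1 value — and the period has length 4.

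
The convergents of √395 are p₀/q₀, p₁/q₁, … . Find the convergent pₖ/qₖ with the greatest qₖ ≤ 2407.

√395 = [19; 1, 6, 1, 38, …] (period length 4).
Convergents:
  p_0/q_0 = 19/1
  p_1/q_1 = 20/1
  p_2/q_2 = 139/7
  p_3/q_3 = 159/8
  p_4/q_4 = 6181/311
  p_5/q_5 = 6340/319
  p_6/q_6 = 44221/2225
  p_7/q_7 = 50561/2544
q_6 = 2225 ≤ 2407 < 2544 = q_7, so the answer is 44221/2225.

44221/2225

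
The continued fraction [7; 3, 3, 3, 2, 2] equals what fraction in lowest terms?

1351/185

Fold from the inside: start with 2/1.
  2 + 1/2 = 5/2
  3 + 2/5 = 17/5
  3 + 5/17 = 56/17
  3 + 17/56 = 185/56
  7 + 56/185 = 1351/185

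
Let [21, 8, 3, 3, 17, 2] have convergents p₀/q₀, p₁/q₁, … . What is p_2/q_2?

Using pₖ = aₖpₖ₋₁ + pₖ₋₂, qₖ = aₖqₖ₋₁ + qₖ₋₂ (with p₋₁=1, p₋₂=0, q₋₁=0, q₋₂=1):
  k=0: a=21, p=21, q=1
  k=1: a=8, p=169, q=8
  k=2: a=3, p=528, q=25

528/25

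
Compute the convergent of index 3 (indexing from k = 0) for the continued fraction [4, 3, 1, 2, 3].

47/11

Using pₖ = aₖpₖ₋₁ + pₖ₋₂, qₖ = aₖqₖ₋₁ + qₖ₋₂ (with p₋₁=1, p₋₂=0, q₋₁=0, q₋₂=1):
  k=0: a=4, p=4, q=1
  k=1: a=3, p=13, q=3
  k=2: a=1, p=17, q=4
  k=3: a=2, p=47, q=11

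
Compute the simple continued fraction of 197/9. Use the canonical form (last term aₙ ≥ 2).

197 = 21*9 + 8
9 = 1*8 + 1
8 = 8*1 + 0  (stop)
So 197/9 = [21; 1, 8].

[21; 1, 8]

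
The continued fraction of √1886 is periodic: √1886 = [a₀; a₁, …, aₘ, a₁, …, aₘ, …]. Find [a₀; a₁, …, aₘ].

a₀ = ⌊√1886⌋ = 43.
With m₀=0, d₀=1 and mₖ₊₁ = dₖaₖ − mₖ, dₖ₊₁ = (n − mₖ₊₁²)/dₖ, aₖ₊₁ = ⌊(a₀+mₖ₊₁)/dₖ₊₁⌋:
  k=1: m=43, d=37, a=2
  k=2: m=31, d=25, a=2
  k=3: m=19, d=61, a=1
  k=4: m=42, d=2, a=42
  k=5: m=42, d=61, a=1
  k=6: m=19, d=25, a=2
  k=7: m=31, d=37, a=2
  k=8: m=43, d=1, a=86
d=1 and a=2a₀=86 at k=8, so the next step gives (m, d) = (43, 37) again — its k=1 value — and the period has length 8.

[43; 2, 2, 1, 42, 1, 2, 2, 86]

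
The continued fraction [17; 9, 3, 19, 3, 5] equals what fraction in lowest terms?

Using pₖ = aₖpₖ₋₁ + pₖ₋₂ and qₖ = aₖqₖ₋₁ + qₖ₋₂:
  k=0: a=17, p=17, q=1
  k=1: a=9, p=154, q=9
  k=2: a=3, p=479, q=28
  k=3: a=19, p=9255, q=541
  k=4: a=3, p=28244, q=1651
  k=5: a=5, p=150475, q=8796

150475/8796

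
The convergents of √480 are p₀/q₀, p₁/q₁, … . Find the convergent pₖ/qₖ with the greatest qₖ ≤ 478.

10341/472

√480 = [21; 1, 9, 1, 42, …] (period length 4).
Convergents:
  p_0/q_0 = 21/1
  p_1/q_1 = 22/1
  p_2/q_2 = 219/10
  p_3/q_3 = 241/11
  p_4/q_4 = 10341/472
  p_5/q_5 = 10582/483
q_4 = 472 ≤ 478 < 483 = q_5, so the answer is 10341/472.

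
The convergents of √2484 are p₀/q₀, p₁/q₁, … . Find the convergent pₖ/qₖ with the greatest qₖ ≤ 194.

√2484 = [49; 1, 5, 4, 5, 1, 98, …] (period length 6).
Convergents:
  p_0/q_0 = 49/1
  p_1/q_1 = 50/1
  p_2/q_2 = 299/6
  p_3/q_3 = 1246/25
  p_4/q_4 = 6529/131
  p_5/q_5 = 7775/156
  p_6/q_6 = 768479/15419
q_5 = 156 ≤ 194 < 15419 = q_6, so the answer is 7775/156.

7775/156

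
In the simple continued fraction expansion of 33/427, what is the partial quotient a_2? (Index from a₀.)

33 = 0·427 + 33   →  a_0 = 0
427 = 12·33 + 31   →  a_1 = 12
33 = 1·31 + 2   →  a_2 = 1

1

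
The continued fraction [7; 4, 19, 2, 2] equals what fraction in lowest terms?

Using pₖ = aₖpₖ₋₁ + pₖ₋₂ and qₖ = aₖqₖ₋₁ + qₖ₋₂:
  k=0: a=7, p=7, q=1
  k=1: a=4, p=29, q=4
  k=2: a=19, p=558, q=77
  k=3: a=2, p=1145, q=158
  k=4: a=2, p=2848, q=393

2848/393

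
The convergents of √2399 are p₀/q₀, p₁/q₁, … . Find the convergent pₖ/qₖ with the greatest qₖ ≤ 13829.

√2399 = [48; 1, 47, 1, 96, …] (period length 4).
Convergents:
  p_0/q_0 = 48/1
  p_1/q_1 = 49/1
  p_2/q_2 = 2351/48
  p_3/q_3 = 2400/49
  p_4/q_4 = 232751/4752
  p_5/q_5 = 235151/4801
  p_6/q_6 = 11284848/230399
q_5 = 4801 ≤ 13829 < 230399 = q_6, so the answer is 235151/4801.

235151/4801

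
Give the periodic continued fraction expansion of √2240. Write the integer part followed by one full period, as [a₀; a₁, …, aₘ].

[47; 3, 23, 3, 94]

a₀ = ⌊√2240⌋ = 47.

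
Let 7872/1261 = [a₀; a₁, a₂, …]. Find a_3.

7872 = 6·1261 + 306   →  a_0 = 6
1261 = 4·306 + 37   →  a_1 = 4
306 = 8·37 + 10   →  a_2 = 8
37 = 3·10 + 7   →  a_3 = 3

3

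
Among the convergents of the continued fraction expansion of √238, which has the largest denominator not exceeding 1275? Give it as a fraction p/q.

√238 = [15; 2, 2, 1, 14, 1, 2, 2, 30, …] (period length 8).
Convergents:
  p_0/q_0 = 15/1
  p_1/q_1 = 31/2
  p_2/q_2 = 77/5
  p_3/q_3 = 108/7
  p_4/q_4 = 1589/103
  p_5/q_5 = 1697/110
  p_6/q_6 = 4983/323
  p_7/q_7 = 11663/756
  p_8/q_8 = 354873/23003
q_7 = 756 ≤ 1275 < 23003 = q_8, so the answer is 11663/756.

11663/756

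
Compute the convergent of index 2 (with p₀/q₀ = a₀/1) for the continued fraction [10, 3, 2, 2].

72/7

Using pₖ = aₖpₖ₋₁ + pₖ₋₂, qₖ = aₖqₖ₋₁ + qₖ₋₂ (with p₋₁=1, p₋₂=0, q₋₁=0, q₋₂=1):
  k=0: a=10, p=10, q=1
  k=1: a=3, p=31, q=3
  k=2: a=2, p=72, q=7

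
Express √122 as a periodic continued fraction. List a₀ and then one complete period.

a₀ = ⌊√122⌋ = 11.
With m₀=0, d₀=1 and mₖ₊₁ = dₖaₖ − mₖ, dₖ₊₁ = (n − mₖ₊₁²)/dₖ, aₖ₊₁ = ⌊(a₀+mₖ₊₁)/dₖ₊₁⌋:
  k=1: m=11, d=1, a=22
d=1 and a=2a₀=22 at k=1, so the next step gives (m, d) = (11, 1) again — its k=1 value — and the period has length 1.

[11; 22]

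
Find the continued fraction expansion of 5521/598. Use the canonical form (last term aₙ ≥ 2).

[9; 4, 3, 3, 4, 3]

5521 = 9·598 + 139
598 = 4·139 + 42
139 = 3·42 + 13
42 = 3·13 + 3
13 = 4·3 + 1
3 = 3·1 + 0  (stop)
So 5521/598 = [9; 4, 3, 3, 4, 3].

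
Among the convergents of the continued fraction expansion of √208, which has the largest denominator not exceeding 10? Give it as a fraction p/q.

101/7

√208 = [14; 2, 2, 1, 2, 2, 28, …] (period length 6).
Convergents:
  p_0/q_0 = 14/1
  p_1/q_1 = 29/2
  p_2/q_2 = 72/5
  p_3/q_3 = 101/7
  p_4/q_4 = 274/19
q_3 = 7 ≤ 10 < 19 = q_4, so the answer is 101/7.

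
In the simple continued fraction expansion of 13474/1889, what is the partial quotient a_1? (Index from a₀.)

7

13474 = 7·1889 + 251   →  a_0 = 7
1889 = 7·251 + 132   →  a_1 = 7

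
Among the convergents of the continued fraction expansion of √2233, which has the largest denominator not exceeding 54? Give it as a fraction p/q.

√2233 = [47; 3, 1, 12, 1, 3, 94, …] (period length 6).
Convergents:
  p_0/q_0 = 47/1
  p_1/q_1 = 142/3
  p_2/q_2 = 189/4
  p_3/q_3 = 2410/51
  p_4/q_4 = 2599/55
q_3 = 51 ≤ 54 < 55 = q_4, so the answer is 2410/51.

2410/51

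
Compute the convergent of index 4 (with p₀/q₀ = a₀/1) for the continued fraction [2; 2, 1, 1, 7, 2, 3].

Using pₖ = aₖpₖ₋₁ + pₖ₋₂, qₖ = aₖqₖ₋₁ + qₖ₋₂ (with p₋₁=1, p₋₂=0, q₋₁=0, q₋₂=1):
  k=0: a=2, p=2, q=1
  k=1: a=2, p=5, q=2
  k=2: a=1, p=7, q=3
  k=3: a=1, p=12, q=5
  k=4: a=7, p=91, q=38

91/38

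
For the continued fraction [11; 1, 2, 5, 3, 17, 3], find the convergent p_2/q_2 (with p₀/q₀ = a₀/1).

35/3

Using pₖ = aₖpₖ₋₁ + pₖ₋₂, qₖ = aₖqₖ₋₁ + qₖ₋₂ (with p₋₁=1, p₋₂=0, q₋₁=0, q₋₂=1):
  k=0: a=11, p=11, q=1
  k=1: a=1, p=12, q=1
  k=2: a=2, p=35, q=3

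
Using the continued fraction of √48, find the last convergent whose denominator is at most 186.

√48 = [6; 1, 12, …] (period length 2).
Convergents:
  p_0/q_0 = 6/1
  p_1/q_1 = 7/1
  p_2/q_2 = 90/13
  p_3/q_3 = 97/14
  p_4/q_4 = 1254/181
  p_5/q_5 = 1351/195
q_4 = 181 ≤ 186 < 195 = q_5, so the answer is 1254/181.

1254/181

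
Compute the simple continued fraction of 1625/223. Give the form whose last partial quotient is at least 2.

[7; 3, 2, 15, 2]

1625 = 7·223 + 64
223 = 3·64 + 31
64 = 2·31 + 2
31 = 15·2 + 1
2 = 2·1 + 0  (stop)
So 1625/223 = [7; 3, 2, 15, 2].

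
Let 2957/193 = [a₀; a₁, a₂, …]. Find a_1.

2957 = 15·193 + 62   →  a_0 = 15
193 = 3·62 + 7   →  a_1 = 3

3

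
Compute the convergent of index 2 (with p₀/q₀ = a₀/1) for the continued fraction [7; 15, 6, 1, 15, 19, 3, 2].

Using pₖ = aₖpₖ₋₁ + pₖ₋₂, qₖ = aₖqₖ₋₁ + qₖ₋₂ (with p₋₁=1, p₋₂=0, q₋₁=0, q₋₂=1):
  k=0: a=7, p=7, q=1
  k=1: a=15, p=106, q=15
  k=2: a=6, p=643, q=91

643/91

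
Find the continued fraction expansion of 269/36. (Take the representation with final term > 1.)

[7; 2, 8, 2]

269 = 7×36 + 17
36 = 2×17 + 2
17 = 8×2 + 1
2 = 2×1 + 0  (stop)
So 269/36 = [7; 2, 8, 2].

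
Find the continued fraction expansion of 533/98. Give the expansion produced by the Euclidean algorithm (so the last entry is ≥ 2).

533 = 5×98 + 43
98 = 2×43 + 12
43 = 3×12 + 7
12 = 1×7 + 5
7 = 1×5 + 2
5 = 2×2 + 1
2 = 2×1 + 0  (stop)
So 533/98 = [5; 2, 3, 1, 1, 2, 2].

[5; 2, 3, 1, 1, 2, 2]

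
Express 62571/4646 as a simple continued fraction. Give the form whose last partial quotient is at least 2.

[13; 2, 7, 4, 9, 8]

62571 = 13·4646 + 2173
4646 = 2·2173 + 300
2173 = 7·300 + 73
300 = 4·73 + 8
73 = 9·8 + 1
8 = 8·1 + 0  (stop)
So 62571/4646 = [13; 2, 7, 4, 9, 8].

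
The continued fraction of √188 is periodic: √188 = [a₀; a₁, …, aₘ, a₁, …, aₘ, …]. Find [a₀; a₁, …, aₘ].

[13; 1, 2, 2, 6, 2, 2, 1, 26]

a₀ = ⌊√188⌋ = 13.
With m₀=0, d₀=1 and mₖ₊₁ = dₖaₖ − mₖ, dₖ₊₁ = (n − mₖ₊₁²)/dₖ, aₖ₊₁ = ⌊(a₀+mₖ₊₁)/dₖ₊₁⌋:
  k=1: m=13, d=19, a=1
  k=2: m=6, d=8, a=2
  k=3: m=10, d=11, a=2
  k=4: m=12, d=4, a=6
  k=5: m=12, d=11, a=2
  k=6: m=10, d=8, a=2
  k=7: m=6, d=19, a=1
  k=8: m=13, d=1, a=26
d=1 and a=2a₀=26 at k=8, so the next step gives (m, d) = (13, 19) again — its k=1 value — and the period has length 8.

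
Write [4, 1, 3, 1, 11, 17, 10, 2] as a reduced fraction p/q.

Fold from the inside: start with 2/1.
  10 + 1/2 = 21/2
  17 + 2/21 = 359/21
  11 + 21/359 = 3970/359
  1 + 359/3970 = 4329/3970
  3 + 3970/4329 = 16957/4329
  1 + 4329/16957 = 21286/16957
  4 + 16957/21286 = 102101/21286

102101/21286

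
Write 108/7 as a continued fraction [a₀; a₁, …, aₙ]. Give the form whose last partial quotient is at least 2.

108 = 15·7 + 3
7 = 2·3 + 1
3 = 3·1 + 0  (stop)
So 108/7 = [15; 2, 3].

[15; 2, 3]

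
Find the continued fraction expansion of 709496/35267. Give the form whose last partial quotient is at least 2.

709496 = 20×35267 + 4156
35267 = 8×4156 + 2019
4156 = 2×2019 + 118
2019 = 17×118 + 13
118 = 9×13 + 1
13 = 13×1 + 0  (stop)
So 709496/35267 = [20; 8, 2, 17, 9, 13].

[20; 8, 2, 17, 9, 13]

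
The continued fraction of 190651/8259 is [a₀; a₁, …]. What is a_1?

190651 = 23·8259 + 694   →  a_0 = 23
8259 = 11·694 + 625   →  a_1 = 11

11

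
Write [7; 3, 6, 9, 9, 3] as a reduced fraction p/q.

36061/4929

Fold from the inside: start with 3/1.
  9 + 1/3 = 28/3
  9 + 3/28 = 255/28
  6 + 28/255 = 1558/255
  3 + 255/1558 = 4929/1558
  7 + 1558/4929 = 36061/4929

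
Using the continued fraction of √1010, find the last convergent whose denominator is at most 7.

√1010 = [31; 1, 3, 1, 1, 3, 1, 62, …] (period length 7).
Convergents:
  p_0/q_0 = 31/1
  p_1/q_1 = 32/1
  p_2/q_2 = 127/4
  p_3/q_3 = 159/5
  p_4/q_4 = 286/9
q_3 = 5 ≤ 7 < 9 = q_4, so the answer is 159/5.

159/5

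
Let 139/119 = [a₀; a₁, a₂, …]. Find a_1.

5

139 = 1·119 + 20   →  a_0 = 1
119 = 5·20 + 19   →  a_1 = 5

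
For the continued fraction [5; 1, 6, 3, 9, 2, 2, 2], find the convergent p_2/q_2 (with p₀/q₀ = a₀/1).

41/7

Using pₖ = aₖpₖ₋₁ + pₖ₋₂, qₖ = aₖqₖ₋₁ + qₖ₋₂ (with p₋₁=1, p₋₂=0, q₋₁=0, q₋₂=1):
  k=0: a=5, p=5, q=1
  k=1: a=1, p=6, q=1
  k=2: a=6, p=41, q=7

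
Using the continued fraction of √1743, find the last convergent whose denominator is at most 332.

√1743 = [41; 1, 2, 1, 82, …] (period length 4).
Convergents:
  p_0/q_0 = 41/1
  p_1/q_1 = 42/1
  p_2/q_2 = 125/3
  p_3/q_3 = 167/4
  p_4/q_4 = 13819/331
  p_5/q_5 = 13986/335
q_4 = 331 ≤ 332 < 335 = q_5, so the answer is 13819/331.

13819/331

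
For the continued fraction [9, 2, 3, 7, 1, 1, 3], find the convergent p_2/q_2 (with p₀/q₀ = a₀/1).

Using pₖ = aₖpₖ₋₁ + pₖ₋₂, qₖ = aₖqₖ₋₁ + qₖ₋₂ (with p₋₁=1, p₋₂=0, q₋₁=0, q₋₂=1):
  k=0: a=9, p=9, q=1
  k=1: a=2, p=19, q=2
  k=2: a=3, p=66, q=7

66/7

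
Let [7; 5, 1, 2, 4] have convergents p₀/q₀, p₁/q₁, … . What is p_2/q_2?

Using pₖ = aₖpₖ₋₁ + pₖ₋₂, qₖ = aₖqₖ₋₁ + qₖ₋₂ (with p₋₁=1, p₋₂=0, q₋₁=0, q₋₂=1):
  k=0: a=7, p=7, q=1
  k=1: a=5, p=36, q=5
  k=2: a=1, p=43, q=6

43/6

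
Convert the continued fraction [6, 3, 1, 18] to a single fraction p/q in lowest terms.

469/75

Using pₖ = aₖpₖ₋₁ + pₖ₋₂ and qₖ = aₖqₖ₋₁ + qₖ₋₂:
  k=0: a=6, p=6, q=1
  k=1: a=3, p=19, q=3
  k=2: a=1, p=25, q=4
  k=3: a=18, p=469, q=75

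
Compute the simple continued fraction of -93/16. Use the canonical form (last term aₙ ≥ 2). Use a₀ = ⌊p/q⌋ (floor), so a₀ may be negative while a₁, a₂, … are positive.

-93 = -6*16 + 3
16 = 5*3 + 1
3 = 3*1 + 0  (stop)
So -93/16 = [-6; 5, 3].

[-6; 5, 3]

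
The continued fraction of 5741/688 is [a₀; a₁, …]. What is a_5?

3

5741 = 8·688 + 237   →  a_0 = 8
688 = 2·237 + 214   →  a_1 = 2
237 = 1·214 + 23   →  a_2 = 1
214 = 9·23 + 7   →  a_3 = 9
23 = 3·7 + 2   →  a_4 = 3
7 = 3·2 + 1   →  a_5 = 3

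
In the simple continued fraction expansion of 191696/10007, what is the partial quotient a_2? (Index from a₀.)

2

191696 = 19·10007 + 1563   →  a_0 = 19
10007 = 6·1563 + 629   →  a_1 = 6
1563 = 2·629 + 305   →  a_2 = 2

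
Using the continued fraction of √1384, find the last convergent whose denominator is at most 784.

17299/465

√1384 = [37; 4, 1, 17, 1, 4, 74, …] (period length 6).
Convergents:
  p_0/q_0 = 37/1
  p_1/q_1 = 149/4
  p_2/q_2 = 186/5
  p_3/q_3 = 3311/89
  p_4/q_4 = 3497/94
  p_5/q_5 = 17299/465
  p_6/q_6 = 1283623/34504
q_5 = 465 ≤ 784 < 34504 = q_6, so the answer is 17299/465.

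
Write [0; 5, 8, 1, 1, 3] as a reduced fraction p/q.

60/307

Fold from the inside: start with 3/1.
  1 + 1/3 = 4/3
  1 + 3/4 = 7/4
  8 + 4/7 = 60/7
  5 + 7/60 = 307/60
  0 + 60/307 = 60/307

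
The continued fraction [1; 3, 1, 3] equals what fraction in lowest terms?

19/15

Fold from the inside: start with 3/1.
  1 + 1/3 = 4/3
  3 + 3/4 = 15/4
  1 + 4/15 = 19/15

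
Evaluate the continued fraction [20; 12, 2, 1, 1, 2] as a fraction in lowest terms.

3233/161

Using pₖ = aₖpₖ₋₁ + pₖ₋₂ and qₖ = aₖqₖ₋₁ + qₖ₋₂:
  k=0: a=20, p=20, q=1
  k=1: a=12, p=241, q=12
  k=2: a=2, p=502, q=25
  k=3: a=1, p=743, q=37
  k=4: a=1, p=1245, q=62
  k=5: a=2, p=3233, q=161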